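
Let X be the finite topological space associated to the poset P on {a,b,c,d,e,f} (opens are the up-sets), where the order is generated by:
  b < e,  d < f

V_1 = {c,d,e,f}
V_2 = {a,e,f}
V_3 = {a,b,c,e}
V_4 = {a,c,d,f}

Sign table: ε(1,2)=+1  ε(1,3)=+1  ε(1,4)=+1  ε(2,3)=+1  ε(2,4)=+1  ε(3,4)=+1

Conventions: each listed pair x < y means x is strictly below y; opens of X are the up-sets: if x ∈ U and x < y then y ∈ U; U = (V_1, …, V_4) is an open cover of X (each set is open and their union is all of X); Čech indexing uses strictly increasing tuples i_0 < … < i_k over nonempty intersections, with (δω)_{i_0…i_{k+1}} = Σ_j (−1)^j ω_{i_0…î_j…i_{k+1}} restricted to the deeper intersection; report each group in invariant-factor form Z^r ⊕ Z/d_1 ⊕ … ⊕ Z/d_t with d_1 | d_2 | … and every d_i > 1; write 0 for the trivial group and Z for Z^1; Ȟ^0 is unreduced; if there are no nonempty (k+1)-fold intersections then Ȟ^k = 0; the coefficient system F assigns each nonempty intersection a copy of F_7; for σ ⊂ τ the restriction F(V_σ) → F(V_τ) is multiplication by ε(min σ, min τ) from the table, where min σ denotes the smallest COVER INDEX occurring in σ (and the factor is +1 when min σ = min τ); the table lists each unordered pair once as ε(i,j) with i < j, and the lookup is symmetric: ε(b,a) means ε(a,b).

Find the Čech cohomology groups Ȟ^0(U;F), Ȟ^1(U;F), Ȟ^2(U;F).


Ȟ^0 ≅ Z/7; Ȟ^1 ≅ 0; Ȟ^2 ≅ Z/7

cover nerve:
  V12={e,f} V13={c,e} V14={c,d,f} V23={a,e} V24={a,f} V34={a,c}
  V123={e} V124={f} V134={c} V234={a}
C dims 4,6,4; δ0: rk_F7 3; δ1: rk_F7 3
Ȟ^0: (4−3)−0=1 ⇒ Z/7
Ȟ^1: (6−3)−3=0 ⇒ 0
Ȟ^2: (4−0)−3=1 ⇒ Z/7


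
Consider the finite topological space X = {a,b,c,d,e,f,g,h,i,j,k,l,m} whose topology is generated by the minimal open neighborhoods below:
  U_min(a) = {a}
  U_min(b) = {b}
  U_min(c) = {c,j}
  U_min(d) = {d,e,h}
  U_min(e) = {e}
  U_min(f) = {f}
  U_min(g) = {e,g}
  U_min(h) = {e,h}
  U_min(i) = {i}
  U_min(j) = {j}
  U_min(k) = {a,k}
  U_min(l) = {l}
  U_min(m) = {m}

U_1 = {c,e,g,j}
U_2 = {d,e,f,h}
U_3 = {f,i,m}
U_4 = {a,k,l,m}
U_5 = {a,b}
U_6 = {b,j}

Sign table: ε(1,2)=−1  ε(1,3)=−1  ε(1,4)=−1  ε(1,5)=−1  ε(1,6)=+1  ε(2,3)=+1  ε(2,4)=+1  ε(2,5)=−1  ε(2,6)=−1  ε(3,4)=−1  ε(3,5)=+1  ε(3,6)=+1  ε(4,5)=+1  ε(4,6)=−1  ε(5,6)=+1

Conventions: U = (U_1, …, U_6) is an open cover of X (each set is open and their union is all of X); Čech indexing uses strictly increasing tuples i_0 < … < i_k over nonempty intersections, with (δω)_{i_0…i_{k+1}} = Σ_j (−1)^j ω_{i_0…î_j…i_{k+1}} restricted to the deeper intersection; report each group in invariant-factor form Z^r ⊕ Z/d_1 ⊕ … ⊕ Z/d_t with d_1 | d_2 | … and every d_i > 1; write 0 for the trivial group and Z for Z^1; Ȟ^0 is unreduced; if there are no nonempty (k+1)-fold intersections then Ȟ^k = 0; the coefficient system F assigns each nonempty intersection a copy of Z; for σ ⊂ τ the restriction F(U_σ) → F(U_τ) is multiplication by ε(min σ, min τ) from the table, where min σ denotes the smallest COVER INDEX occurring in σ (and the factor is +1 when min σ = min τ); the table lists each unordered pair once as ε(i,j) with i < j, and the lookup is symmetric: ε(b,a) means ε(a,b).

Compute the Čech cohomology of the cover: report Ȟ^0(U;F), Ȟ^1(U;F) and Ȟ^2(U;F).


Ȟ^0 ≅ Z,  Ȟ^1 ≅ Z,  Ȟ^2 ≅ 0

nonempty intersections:
  U12={e} U16={j} U23={f} U34={m} U45={a} U56={b}
C dims 6,6; δ0: rk 5, SNF 1^5
Ȟ^0: (6−5)−0=1 ⇒ Z
Ȟ^1: (6−0)−5=1 ⇒ Z
Ȟ^2: (0−0)−0=0 ⇒ 0


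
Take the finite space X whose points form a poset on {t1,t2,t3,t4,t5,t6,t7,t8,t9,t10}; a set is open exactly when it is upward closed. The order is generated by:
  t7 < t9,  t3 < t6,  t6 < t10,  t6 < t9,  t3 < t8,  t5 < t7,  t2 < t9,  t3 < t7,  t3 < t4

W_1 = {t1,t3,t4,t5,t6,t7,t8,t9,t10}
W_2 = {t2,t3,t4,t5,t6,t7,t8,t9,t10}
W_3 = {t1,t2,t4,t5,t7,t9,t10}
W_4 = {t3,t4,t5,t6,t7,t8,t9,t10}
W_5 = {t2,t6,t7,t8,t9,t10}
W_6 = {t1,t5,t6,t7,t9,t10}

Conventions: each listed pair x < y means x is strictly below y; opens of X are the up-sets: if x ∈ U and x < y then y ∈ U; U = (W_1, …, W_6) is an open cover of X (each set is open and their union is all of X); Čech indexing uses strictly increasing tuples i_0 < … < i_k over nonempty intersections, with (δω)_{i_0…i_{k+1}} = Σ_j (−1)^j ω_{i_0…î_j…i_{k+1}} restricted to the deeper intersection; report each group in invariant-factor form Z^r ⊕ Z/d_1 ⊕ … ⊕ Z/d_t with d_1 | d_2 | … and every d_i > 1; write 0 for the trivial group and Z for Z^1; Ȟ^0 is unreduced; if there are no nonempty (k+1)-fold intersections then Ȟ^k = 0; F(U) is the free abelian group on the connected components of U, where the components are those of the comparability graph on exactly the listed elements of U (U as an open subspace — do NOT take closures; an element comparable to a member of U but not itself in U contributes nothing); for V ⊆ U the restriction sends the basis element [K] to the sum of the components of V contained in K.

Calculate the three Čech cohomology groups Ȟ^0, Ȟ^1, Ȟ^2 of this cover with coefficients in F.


intersection data:
  W12={t3,t4,t5,t6,t7,t8,t9,t10} W13={t1,t4,t5,t7,t9,t10} W14={t3,t4,t5,t6,t7,t8,t9,t10} W15={t6,t7,t8,t9,t10} W16={t1,t5,t6,t7,t9,t10} W23={t2,t4,t5,t7,t9,t10} W24={t3,t4,t5,t6,t7,t8,t9,t10} W25={t2,t6,t7,t8,t9,t10} W26={t5,t6,t7,t9,t10} W34={t4,t5,t7,t9,t10} W35={t2,t7,t9,t10} W36={t1,t5,t7,t9,t10} W45={t6,t7,t8,t9,t10} W46={t5,t6,t7,t9,t10} W56={t6,t7,t9,t10}
  W123={t4,t5,t7,t9,t10} W124={t3,t4,t5,t6,t7,t8,t9,t10} W125={t6,t7,t8,t9,t10} W126={t5,t6,t7,t9,t10} W134={t4,t5,t7,t9,t10} W135={t7,t9,t10} W136={t1,t5,t7,t9,t10} W145={t6,t7,t8,t9,t10} W146={t5,t6,t7,t9,t10} W156={t6,t7,t9,t10} W234={t4,t5,t7,t9,t10} W235={t2,t7,t9,t10} W236={t5,t7,t9,t10} W245={t6,t7,t8,t9,t10} W246={t5,t6,t7,t9,t10} W256={t6,t7,t9,t10} W345={t7,t9,t10} W346={t5,t7,t9,t10} W356={t7,t9,t10} W456={t6,t7,t9,t10}
  W1234={t4,t5,t7,t9,t10} W1235={t7,t9,t10} W1236={t5,t7,t9,t10} W1245={t6,t7,t8,t9,t10} W1246={t5,t6,t7,t9,t10} W1256={t6,t7,t9,t10} W1345={t7,t9,t10} W1346={t5,t7,t9,t10} W1356={t7,t9,t10} W1456={t6,t7,t9,t10} W2345={t7,t9,t10} W2346={t5,t7,t9,t10} W2356={t7,t9,t10} W2456={t6,t7,t9,t10} W3456={t7,t9,t10}
  W12345={t7,t9,t10} W12346={t5,t7,t9,t10} W12356={t7,t9,t10} W12456={t6,t7,t9,t10} W13456={t7,t9,t10} W23456={t7,t9,t10}
  W123456={t7,t9,t10}
components per intersection:
  W1: {t1} {t3,t4,t5,t6,t7,t8,t9,t10}
  W2: {t2,t3,t4,t5,t6,t7,t8,t9,t10}
  W3: {t1} {t2,t5,t7,t9} {t4} {t10}
  W4: {t3,t4,t5,t6,t7,t8,t9,t10}
  W5: {t2,t6,t7,t9,t10} {t8}
  W6: {t1} {t5,t6,t7,t9,t10}
  W12: {t3,t4,t5,t6,t7,t8,t9,t10}
  W13: {t1} {t4} {t5,t7,t9} {t10}
  W14: {t3,t4,t5,t6,t7,t8,t9,t10}
  W15: {t6,t7,t9,t10} {t8}
  W16: {t1} {t5,t6,t7,t9,t10}
  W23: {t2,t5,t7,t9} {t4} {t10}
  W24: {t3,t4,t5,t6,t7,t8,t9,t10}
  W25: {t2,t6,t7,t9,t10} {t8}
  W26: {t5,t6,t7,t9,t10}
  W34: {t4} {t5,t7,t9} {t10}
  W35: {t2,t7,t9} {t10}
  W36: {t1} {t5,t7,t9} {t10}
  W45: {t6,t7,t9,t10} {t8}
  W46: {t5,t6,t7,t9,t10}
  W56: {t6,t7,t9,t10}
  W123: {t4} {t5,t7,t9} {t10}
  W124: {t3,t4,t5,t6,t7,t8,t9,t10}
  W125: {t6,t7,t9,t10} {t8}
  W126: {t5,t6,t7,t9,t10}
  W134: {t4} {t5,t7,t9} {t10}
  W135: {t7,t9} {t10}
  W136: {t1} {t5,t7,t9} {t10}
  W145: {t6,t7,t9,t10} {t8}
  W146: {t5,t6,t7,t9,t10}
  W156: {t6,t7,t9,t10}
  W234: {t4} {t5,t7,t9} {t10}
  W235: {t2,t7,t9} {t10}
  W236: {t5,t7,t9} {t10}
  W245: {t6,t7,t9,t10} {t8}
  W246: {t5,t6,t7,t9,t10}
  W256: {t6,t7,t9,t10}
  W345: {t7,t9} {t10}
  W346: {t5,t7,t9} {t10}
  W356: {t7,t9} {t10}
  W456: {t6,t7,t9,t10}
  W1234: {t4} {t5,t7,t9} {t10}
  W1235: {t7,t9} {t10}
  W1236: {t5,t7,t9} {t10}
  W1245: {t6,t7,t9,t10} {t8}
  W1246: {t5,t6,t7,t9,t10}
  W1256: {t6,t7,t9,t10}
  W1345: {t7,t9} {t10}
  W1346: {t5,t7,t9} {t10}
  W1356: {t7,t9} {t10}
  W1456: {t6,t7,t9,t10}
  W2345: {t7,t9} {t10}
  W2346: {t5,t7,t9} {t10}
  W2356: {t7,t9} {t10}
  W2456: {t6,t7,t9,t10}
  W3456: {t7,t9} {t10}
  W12345: {t7,t9} {t10}
  W12346: {t5,t7,t9} {t10}
  W12356: {t7,t9} {t10}
  W12456: {t6,t7,t9,t10}
  W13456: {t7,t9} {t10}
  W23456: {t7,t9} {t10}
  W123456: {t7,t9} {t10}
C dims 12,29,37,27; δ0: rk 10, SNF 1^10; δ1: rk 19, SNF 1^19; δ2: rk 18, SNF 1^18
Ȟ^0 = (12 − 10) − 0 = 2, so Ȟ^0 ≅ Z^2
Ȟ^1 = (29 − 19) − 10 = 0, so Ȟ^1 ≅ 0
Ȟ^2 = (37 − 18) − 19 = 0, so Ȟ^2 ≅ 0

Ȟ^0 ≅ Z^2; Ȟ^1 ≅ 0; Ȟ^2 ≅ 0


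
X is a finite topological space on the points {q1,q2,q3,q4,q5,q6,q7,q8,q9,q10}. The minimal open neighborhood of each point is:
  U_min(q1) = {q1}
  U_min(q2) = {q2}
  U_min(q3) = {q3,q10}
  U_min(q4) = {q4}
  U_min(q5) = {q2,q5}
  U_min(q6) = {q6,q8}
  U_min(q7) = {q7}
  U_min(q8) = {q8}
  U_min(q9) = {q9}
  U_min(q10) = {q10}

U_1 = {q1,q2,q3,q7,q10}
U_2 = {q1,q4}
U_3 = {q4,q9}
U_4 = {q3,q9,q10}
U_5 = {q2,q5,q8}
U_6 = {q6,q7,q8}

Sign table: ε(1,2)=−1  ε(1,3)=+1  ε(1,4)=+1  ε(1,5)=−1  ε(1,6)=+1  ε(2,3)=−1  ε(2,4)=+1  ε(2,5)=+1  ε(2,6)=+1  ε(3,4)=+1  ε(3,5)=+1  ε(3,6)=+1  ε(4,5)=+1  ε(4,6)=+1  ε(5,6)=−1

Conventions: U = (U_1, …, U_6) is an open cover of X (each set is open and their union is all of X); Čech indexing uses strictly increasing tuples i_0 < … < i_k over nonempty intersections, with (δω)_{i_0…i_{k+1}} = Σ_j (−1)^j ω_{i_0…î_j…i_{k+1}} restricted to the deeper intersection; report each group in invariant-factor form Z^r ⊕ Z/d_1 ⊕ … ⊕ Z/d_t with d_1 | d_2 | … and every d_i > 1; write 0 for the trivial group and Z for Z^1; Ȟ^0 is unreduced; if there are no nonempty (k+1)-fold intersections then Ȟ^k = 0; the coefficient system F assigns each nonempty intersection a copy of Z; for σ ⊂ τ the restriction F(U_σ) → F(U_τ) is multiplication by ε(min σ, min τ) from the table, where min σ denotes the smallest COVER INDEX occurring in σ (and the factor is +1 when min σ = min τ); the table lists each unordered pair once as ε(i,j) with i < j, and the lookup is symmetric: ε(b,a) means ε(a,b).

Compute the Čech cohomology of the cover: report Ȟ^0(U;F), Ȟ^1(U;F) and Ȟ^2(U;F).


cover nerve:
  U12={q1} U14={q3,q10} U15={q2} U16={q7} U23={q4} U34={q9} U56={q8}
C dims 6,7; δ0: rk 5, SNF 1^5
Ȟ^0: (6−5)−0=1 ⇒ Z
Ȟ^1: (7−0)−5=2 ⇒ Z^2
Ȟ^2: (0−0)−0=0 ⇒ 0

Ȟ^0 = Z, Ȟ^1 = Z^2 and Ȟ^2 = 0


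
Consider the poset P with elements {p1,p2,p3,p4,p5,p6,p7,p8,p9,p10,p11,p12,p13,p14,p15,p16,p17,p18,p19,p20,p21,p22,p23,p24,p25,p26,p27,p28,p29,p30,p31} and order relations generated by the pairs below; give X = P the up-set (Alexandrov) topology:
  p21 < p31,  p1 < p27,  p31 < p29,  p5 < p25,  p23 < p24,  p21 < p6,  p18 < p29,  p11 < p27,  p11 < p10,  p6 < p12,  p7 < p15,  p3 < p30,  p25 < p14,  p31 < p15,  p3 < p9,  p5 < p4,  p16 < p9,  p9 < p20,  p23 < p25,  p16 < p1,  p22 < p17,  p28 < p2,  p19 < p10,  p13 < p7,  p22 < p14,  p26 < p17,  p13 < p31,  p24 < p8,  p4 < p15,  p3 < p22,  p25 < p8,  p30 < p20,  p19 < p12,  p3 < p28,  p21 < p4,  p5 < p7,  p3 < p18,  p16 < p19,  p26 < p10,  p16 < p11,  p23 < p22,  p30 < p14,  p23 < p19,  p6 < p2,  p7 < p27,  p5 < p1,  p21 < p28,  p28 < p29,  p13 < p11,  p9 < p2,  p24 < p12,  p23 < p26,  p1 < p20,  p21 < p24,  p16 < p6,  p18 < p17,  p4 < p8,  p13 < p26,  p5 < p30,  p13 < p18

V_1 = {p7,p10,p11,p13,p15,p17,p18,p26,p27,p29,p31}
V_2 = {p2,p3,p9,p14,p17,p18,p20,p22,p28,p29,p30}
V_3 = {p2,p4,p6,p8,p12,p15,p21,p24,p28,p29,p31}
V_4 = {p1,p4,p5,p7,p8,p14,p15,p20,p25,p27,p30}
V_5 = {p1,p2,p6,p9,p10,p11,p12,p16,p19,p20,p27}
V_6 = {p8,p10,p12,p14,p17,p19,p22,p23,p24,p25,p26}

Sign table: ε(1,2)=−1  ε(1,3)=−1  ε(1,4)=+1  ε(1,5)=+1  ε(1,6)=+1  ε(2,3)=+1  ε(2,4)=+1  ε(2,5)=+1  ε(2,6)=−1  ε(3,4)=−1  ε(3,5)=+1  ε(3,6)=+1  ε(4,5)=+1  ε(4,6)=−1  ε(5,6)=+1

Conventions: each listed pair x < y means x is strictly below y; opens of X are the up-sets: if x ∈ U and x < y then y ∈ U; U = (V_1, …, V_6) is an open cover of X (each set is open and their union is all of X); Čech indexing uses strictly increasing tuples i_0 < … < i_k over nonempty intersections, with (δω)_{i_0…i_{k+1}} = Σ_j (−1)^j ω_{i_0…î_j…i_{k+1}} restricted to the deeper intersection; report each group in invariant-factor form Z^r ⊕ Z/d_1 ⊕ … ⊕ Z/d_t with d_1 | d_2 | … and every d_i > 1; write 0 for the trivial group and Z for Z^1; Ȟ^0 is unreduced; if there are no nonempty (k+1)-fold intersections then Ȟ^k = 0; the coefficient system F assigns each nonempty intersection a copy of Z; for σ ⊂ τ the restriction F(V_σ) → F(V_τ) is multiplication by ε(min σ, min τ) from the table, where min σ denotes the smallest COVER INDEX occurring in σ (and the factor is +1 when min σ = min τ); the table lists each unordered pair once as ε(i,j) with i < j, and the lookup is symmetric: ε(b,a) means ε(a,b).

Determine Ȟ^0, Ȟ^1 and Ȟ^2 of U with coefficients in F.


nerve simplices:
  V12={p17,p18,p29} V13={p15,p29,p31} V14={p7,p15,p27} V15={p10,p11,p27} V16={p10,p17,p26} V23={p2,p28,p29} V24={p14,p20,p30} V25={p2,p9,p20} V26={p14,p17,p22} V34={p4,p8,p15} V35={p2,p6,p12} V36={p8,p12,p24} V45={p1,p20,p27} V46={p8,p14,p25} V56={p10,p12,p19}
  V123={p29} V126={p17} V134={p15} V145={p27} V156={p10} V235={p2} V245={p20} V246={p14} V346={p8} V356={p12}
C dims 6,15,10; δ0: rk 6, SNF 1^5·2; δ1: rk 9, SNF 1^9
degree 0: 6−6−0 = 0 → Ȟ^0 ≅ 0
degree 1: 15−9−6 = 0 plus torsion [2] → Ȟ^1 ≅ Z/2
degree 2: 10−0−9 = 1 → Ȟ^2 ≅ Z

Ȟ^0(U;F) ≅ 0, Ȟ^1(U;F) ≅ Z/2, Ȟ^2(U;F) ≅ Z


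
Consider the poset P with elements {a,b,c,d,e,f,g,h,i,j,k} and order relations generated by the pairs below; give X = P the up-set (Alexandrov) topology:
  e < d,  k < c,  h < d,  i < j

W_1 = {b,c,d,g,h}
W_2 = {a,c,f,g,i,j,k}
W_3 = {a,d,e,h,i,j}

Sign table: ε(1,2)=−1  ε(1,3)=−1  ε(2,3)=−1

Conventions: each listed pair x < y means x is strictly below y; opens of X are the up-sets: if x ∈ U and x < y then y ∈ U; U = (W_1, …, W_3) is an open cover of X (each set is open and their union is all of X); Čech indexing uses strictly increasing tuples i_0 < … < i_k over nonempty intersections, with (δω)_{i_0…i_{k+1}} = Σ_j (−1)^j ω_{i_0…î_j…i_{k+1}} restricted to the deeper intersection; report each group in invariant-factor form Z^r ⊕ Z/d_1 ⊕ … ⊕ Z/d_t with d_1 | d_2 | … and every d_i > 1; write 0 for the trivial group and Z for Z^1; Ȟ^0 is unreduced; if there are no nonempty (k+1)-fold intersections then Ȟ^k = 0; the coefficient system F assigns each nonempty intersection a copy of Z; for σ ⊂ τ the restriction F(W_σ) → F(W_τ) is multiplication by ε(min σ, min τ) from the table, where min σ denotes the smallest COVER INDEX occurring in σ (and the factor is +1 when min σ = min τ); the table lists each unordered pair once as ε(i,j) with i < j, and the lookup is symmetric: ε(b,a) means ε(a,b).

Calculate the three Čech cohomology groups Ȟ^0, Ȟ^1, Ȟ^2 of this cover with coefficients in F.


Ȟ^0 = 0; Ȟ^1 = Z/2; Ȟ^2 = 0

nerve simplices:
  W12={c,g} W13={d,h} W23={a,i,j}
C dims 3,3; δ0: rk 3, SNF 1^2·2
degree 0: 3−3−0 = 0 → Ȟ^0 ≅ 0
degree 1: 3−0−3 = 0 plus torsion [2] → Ȟ^1 ≅ Z/2
degree 2: 0−0−0 = 0 → Ȟ^2 ≅ 0


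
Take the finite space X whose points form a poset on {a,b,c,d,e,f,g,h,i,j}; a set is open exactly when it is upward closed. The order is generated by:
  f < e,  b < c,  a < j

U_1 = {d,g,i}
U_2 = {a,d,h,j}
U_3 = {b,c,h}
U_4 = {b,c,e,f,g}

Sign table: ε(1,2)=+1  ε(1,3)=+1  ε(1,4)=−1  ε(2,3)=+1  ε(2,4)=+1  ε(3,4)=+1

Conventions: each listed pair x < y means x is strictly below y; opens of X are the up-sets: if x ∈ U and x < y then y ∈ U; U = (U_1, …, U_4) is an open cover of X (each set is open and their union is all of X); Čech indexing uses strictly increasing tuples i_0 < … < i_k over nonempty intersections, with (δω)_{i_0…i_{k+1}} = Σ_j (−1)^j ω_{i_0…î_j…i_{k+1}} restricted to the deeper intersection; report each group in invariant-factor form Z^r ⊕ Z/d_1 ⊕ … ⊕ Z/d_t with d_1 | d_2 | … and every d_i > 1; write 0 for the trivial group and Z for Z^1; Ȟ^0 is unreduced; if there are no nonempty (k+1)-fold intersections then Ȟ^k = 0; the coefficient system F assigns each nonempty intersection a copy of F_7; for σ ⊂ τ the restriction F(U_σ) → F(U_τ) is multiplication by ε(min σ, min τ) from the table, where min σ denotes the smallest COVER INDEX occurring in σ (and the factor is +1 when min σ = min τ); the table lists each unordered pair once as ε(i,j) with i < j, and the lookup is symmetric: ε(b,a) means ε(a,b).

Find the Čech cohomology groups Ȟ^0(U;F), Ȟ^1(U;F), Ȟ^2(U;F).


Ȟ^0(U;F) ≅ 0,  Ȟ^1(U;F) ≅ 0,  Ȟ^2(U;F) ≅ 0

nerve simplices:
  U12={d} U14={g} U23={h} U34={b,c}
C dims 4,4; δ0: rk_F7 4
degree 0: 4−4−0 = 0 → Ȟ^0 ≅ 0
degree 1: 4−0−4 = 0 → Ȟ^1 ≅ 0
degree 2: 0−0−0 = 0 → Ȟ^2 ≅ 0


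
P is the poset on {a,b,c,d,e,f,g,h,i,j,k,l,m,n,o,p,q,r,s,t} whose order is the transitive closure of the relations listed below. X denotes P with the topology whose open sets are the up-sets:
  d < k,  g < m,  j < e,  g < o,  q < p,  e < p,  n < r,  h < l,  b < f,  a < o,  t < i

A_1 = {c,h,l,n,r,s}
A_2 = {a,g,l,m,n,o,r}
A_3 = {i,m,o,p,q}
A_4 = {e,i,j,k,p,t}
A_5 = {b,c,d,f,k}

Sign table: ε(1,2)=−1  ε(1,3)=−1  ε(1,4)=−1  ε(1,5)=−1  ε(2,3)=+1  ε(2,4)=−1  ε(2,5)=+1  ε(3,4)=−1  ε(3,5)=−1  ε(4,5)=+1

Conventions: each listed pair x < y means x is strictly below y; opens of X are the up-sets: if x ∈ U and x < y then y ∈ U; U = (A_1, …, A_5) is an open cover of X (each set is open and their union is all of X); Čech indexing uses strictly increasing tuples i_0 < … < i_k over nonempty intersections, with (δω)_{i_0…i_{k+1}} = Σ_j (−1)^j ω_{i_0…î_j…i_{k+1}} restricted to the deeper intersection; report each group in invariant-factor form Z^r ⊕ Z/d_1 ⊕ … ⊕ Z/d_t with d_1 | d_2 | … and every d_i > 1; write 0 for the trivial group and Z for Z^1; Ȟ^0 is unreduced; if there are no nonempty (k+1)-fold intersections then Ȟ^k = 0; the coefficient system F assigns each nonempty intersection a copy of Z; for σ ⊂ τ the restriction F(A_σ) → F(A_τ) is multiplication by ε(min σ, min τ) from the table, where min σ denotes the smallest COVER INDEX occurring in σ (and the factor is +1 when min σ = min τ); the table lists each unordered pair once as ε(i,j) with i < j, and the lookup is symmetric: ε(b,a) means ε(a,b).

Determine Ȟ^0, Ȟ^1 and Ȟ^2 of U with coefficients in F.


Ȟ^0 ≅ 0, Ȟ^1 ≅ Z/2, Ȟ^2 ≅ 0

nonempty overlaps:
  A12={l,n,r} A15={c} A23={m,o} A34={i,p} A45={k}
C dims 5,5; δ0: rk 5, SNF 1^4·2
degree 0: 5−5−0 = 0 → Ȟ^0 ≅ 0
degree 1: 5−0−5 = 0 plus torsion [2] → Ȟ^1 ≅ Z/2
degree 2: 0−0−0 = 0 → Ȟ^2 ≅ 0


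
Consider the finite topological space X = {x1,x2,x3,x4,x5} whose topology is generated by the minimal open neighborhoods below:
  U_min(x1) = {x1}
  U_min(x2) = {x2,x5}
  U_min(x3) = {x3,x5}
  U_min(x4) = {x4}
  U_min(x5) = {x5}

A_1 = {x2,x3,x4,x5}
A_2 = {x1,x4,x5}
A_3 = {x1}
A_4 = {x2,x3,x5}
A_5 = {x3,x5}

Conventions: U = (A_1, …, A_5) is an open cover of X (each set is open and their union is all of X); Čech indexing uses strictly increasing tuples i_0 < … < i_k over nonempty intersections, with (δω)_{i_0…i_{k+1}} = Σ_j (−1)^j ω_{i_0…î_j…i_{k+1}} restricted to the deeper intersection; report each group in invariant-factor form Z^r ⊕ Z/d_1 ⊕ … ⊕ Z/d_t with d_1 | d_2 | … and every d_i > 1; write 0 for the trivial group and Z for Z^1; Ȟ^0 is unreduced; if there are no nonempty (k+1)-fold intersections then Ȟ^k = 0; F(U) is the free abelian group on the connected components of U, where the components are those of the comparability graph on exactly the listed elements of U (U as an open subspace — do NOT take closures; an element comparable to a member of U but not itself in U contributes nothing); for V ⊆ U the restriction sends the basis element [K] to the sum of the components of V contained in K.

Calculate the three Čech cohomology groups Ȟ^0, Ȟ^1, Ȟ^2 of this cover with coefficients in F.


nerve simplices:
  A12={x4,x5} A14={x2,x3,x5} A15={x3,x5} A23={x1} A24={x5} A25={x5} A45={x3,x5}
  A124={x5} A125={x5} A145={x3,x5} A245={x5}
  A1245={x5}
components per intersection:
  A1: {x2,x3,x5} {x4}
  A2: {x1} {x4} {x5}
  A3: {x1}
  A4: {x2,x3,x5}
  A5: {x3,x5}
  A12: {x4} {x5}
  A14: {x2,x3,x5}
  A15: {x3,x5}
  A23: {x1}
  A24: {x5}
  A25: {x5}
  A45: {x3,x5}
  A124: {x5}
  A125: {x5}
  A145: {x3,x5}
  A245: {x5}
  A1245: {x5}
C dims 8,8,4,1; δ0: rk 5, SNF 1^5; δ1: rk 3, SNF 1^3; δ2: rk 1, SNF 1^1
degree 0: 8−5−0 = 3 → Ȟ^0 ≅ Z^3
degree 1: 8−3−5 = 0 → Ȟ^1 ≅ 0
degree 2: 4−1−3 = 0 → Ȟ^2 ≅ 0

Ȟ^0 = Z^3, Ȟ^1 = 0 and Ȟ^2 = 0


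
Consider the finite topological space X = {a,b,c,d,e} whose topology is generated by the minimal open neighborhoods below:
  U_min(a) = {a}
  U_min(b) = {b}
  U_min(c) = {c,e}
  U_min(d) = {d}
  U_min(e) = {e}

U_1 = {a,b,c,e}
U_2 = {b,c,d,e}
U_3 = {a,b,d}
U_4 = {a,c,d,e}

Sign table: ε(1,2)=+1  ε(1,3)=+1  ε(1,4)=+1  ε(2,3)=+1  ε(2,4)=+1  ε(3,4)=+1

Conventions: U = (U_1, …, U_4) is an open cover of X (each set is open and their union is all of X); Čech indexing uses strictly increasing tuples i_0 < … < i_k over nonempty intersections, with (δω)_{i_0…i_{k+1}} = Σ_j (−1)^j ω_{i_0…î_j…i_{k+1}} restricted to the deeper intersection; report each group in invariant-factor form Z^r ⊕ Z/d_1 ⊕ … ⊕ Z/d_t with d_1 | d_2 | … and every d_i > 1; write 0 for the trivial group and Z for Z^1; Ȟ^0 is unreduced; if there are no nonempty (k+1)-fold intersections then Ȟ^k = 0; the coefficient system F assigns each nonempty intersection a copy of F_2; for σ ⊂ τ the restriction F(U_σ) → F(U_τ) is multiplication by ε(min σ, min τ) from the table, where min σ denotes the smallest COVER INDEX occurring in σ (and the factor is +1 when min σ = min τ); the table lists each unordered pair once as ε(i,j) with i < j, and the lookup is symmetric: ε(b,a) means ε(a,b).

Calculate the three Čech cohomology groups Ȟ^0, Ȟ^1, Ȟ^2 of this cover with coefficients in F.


Ȟ^0(U;F) ≅ Z/2, Ȟ^1(U;F) ≅ 0, Ȟ^2(U;F) ≅ Z/2

nerve simplices:
  U12={b,c,e} U13={a,b} U14={a,c,e} U23={b,d} U24={c,d,e} U34={a,d}
  U123={b} U124={c,e} U134={a} U234={d}
C dims 4,6,4; δ0: rk_F2 3; δ1: rk_F2 3
degree 0: 4−3−0 = 1 → Ȟ^0 ≅ Z/2
degree 1: 6−3−3 = 0 → Ȟ^1 ≅ 0
degree 2: 4−0−3 = 1 → Ȟ^2 ≅ Z/2


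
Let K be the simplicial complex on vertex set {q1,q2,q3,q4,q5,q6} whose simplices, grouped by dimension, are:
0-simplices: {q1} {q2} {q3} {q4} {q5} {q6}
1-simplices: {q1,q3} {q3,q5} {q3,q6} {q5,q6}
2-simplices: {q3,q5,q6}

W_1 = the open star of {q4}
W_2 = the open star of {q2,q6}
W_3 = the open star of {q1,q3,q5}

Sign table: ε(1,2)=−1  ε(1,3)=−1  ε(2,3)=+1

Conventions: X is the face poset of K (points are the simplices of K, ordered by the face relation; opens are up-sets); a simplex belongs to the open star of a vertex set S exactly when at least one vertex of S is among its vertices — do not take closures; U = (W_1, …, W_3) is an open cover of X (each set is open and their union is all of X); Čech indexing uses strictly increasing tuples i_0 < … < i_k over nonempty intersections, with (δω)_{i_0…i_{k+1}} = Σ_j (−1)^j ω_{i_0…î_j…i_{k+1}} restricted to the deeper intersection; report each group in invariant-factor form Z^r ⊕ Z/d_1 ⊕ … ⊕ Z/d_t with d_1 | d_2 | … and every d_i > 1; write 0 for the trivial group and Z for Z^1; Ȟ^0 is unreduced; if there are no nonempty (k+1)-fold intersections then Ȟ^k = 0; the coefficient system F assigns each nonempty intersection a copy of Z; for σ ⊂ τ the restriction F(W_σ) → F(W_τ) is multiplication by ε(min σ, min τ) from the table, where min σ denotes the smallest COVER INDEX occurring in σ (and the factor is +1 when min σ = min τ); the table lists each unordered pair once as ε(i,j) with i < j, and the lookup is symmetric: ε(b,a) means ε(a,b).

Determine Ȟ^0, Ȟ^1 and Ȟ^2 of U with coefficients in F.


nonempty overlaps:
  W1={{q4}} W2={{q2},{q6},{q3,q6},{q5,q6},{q3,q5,q6}} W3={{q1},{q3},{q5},{q1,q3},{q3,q5},{q3,q6},{q5,q6},{q3,q5,q6}}
  W23={{q3,q6},{q5,q6},{q3,q5,q6}}
C dims 3,1; δ0: rk 1, SNF 1^1
degree 0: 3−1−0 = 2 → Ȟ^0 ≅ Z^2
degree 1: 1−0−1 = 0 → Ȟ^1 ≅ 0
degree 2: 0−0−0 = 0 → Ȟ^2 ≅ 0

Ȟ^0 ≅ Z^2,  Ȟ^1 ≅ 0,  Ȟ^2 ≅ 0


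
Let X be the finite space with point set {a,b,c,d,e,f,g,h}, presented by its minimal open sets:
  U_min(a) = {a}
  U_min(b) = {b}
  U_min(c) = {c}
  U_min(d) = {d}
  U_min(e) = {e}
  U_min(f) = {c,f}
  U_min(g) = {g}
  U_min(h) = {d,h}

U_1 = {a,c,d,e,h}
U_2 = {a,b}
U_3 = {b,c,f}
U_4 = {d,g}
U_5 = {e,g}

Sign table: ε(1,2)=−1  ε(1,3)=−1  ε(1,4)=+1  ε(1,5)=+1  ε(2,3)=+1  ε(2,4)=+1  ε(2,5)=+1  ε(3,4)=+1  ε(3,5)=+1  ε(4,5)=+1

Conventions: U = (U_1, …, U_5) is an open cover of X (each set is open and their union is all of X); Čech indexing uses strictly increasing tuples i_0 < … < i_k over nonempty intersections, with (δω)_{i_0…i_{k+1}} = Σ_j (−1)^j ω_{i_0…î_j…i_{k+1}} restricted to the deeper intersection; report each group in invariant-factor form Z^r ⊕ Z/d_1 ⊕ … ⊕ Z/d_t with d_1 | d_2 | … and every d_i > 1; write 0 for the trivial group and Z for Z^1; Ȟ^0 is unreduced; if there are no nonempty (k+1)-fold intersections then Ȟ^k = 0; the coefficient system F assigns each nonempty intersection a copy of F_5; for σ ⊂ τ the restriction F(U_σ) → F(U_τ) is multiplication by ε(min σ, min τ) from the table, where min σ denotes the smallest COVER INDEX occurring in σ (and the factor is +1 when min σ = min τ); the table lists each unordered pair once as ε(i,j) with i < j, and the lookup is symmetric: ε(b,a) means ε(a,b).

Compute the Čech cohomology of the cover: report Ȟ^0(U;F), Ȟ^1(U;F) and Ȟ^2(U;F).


nonempty intersections:
  U12={a} U13={c} U14={d} U15={e} U23={b} U45={g}
C dims 5,6; δ0: rk_F5 4
Ȟ^0: (5−4)−0=1 ⇒ Z/5
Ȟ^1: (6−0)−4=2 ⇒ Z/5 ⊕ Z/5
Ȟ^2: (0−0)−0=0 ⇒ 0

Ȟ^0 = Z/5,  Ȟ^1 = Z/5 ⊕ Z/5,  Ȟ^2 = 0


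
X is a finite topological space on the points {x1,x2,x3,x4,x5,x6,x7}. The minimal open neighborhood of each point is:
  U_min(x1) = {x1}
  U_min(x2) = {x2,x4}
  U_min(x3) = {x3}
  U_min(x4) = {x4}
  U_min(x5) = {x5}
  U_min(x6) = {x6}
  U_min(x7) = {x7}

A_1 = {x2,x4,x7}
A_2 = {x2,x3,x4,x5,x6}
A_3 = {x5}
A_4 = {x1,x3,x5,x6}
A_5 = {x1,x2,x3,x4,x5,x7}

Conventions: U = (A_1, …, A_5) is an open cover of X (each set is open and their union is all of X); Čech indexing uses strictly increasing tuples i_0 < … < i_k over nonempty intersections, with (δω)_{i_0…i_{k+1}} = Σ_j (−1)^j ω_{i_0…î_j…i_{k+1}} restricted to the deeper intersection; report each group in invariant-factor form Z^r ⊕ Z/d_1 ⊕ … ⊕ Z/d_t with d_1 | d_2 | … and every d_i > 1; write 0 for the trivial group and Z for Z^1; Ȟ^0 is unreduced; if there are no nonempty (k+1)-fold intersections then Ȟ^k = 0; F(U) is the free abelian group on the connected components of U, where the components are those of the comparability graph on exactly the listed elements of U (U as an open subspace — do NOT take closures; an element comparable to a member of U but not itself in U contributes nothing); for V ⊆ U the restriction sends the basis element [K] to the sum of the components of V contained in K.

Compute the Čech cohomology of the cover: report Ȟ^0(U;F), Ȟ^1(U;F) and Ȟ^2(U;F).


Ȟ^0 = Z^6; Ȟ^1 = 0; Ȟ^2 = 0

intersection data:
  A12={x2,x4} A15={x2,x4,x7} A23={x5} A24={x3,x5,x6} A25={x2,x3,x4,x5} A34={x5} A35={x5} A45={x1,x3,x5}
  A125={x2,x4} A234={x5} A235={x5} A245={x3,x5} A345={x5}
  A2345={x5}
components per intersection:
  A1: {x2,x4} {x7}
  A2: {x2,x4} {x3} {x5} {x6}
  A3: {x5}
  A4: {x1} {x3} {x5} {x6}
  A5: {x1} {x2,x4} {x3} {x5} {x7}
  A12: {x2,x4}
  A15: {x2,x4} {x7}
  A23: {x5}
  A24: {x3} {x5} {x6}
  A25: {x2,x4} {x3} {x5}
  A34: {x5}
  A35: {x5}
  A45: {x1} {x3} {x5}
  A125: {x2,x4}
  A234: {x5}
  A235: {x5}
  A245: {x3} {x5}
  A345: {x5}
  A2345: {x5}
C dims 16,15,6,1; δ0: rk 10, SNF 1^10; δ1: rk 5, SNF 1^5; δ2: rk 1, SNF 1^1
Ȟ^0 = (16 − 10) − 0 = 6, so Ȟ^0 ≅ Z^6
Ȟ^1 = (15 − 5) − 10 = 0, so Ȟ^1 ≅ 0
Ȟ^2 = (6 − 1) − 5 = 0, so Ȟ^2 ≅ 0


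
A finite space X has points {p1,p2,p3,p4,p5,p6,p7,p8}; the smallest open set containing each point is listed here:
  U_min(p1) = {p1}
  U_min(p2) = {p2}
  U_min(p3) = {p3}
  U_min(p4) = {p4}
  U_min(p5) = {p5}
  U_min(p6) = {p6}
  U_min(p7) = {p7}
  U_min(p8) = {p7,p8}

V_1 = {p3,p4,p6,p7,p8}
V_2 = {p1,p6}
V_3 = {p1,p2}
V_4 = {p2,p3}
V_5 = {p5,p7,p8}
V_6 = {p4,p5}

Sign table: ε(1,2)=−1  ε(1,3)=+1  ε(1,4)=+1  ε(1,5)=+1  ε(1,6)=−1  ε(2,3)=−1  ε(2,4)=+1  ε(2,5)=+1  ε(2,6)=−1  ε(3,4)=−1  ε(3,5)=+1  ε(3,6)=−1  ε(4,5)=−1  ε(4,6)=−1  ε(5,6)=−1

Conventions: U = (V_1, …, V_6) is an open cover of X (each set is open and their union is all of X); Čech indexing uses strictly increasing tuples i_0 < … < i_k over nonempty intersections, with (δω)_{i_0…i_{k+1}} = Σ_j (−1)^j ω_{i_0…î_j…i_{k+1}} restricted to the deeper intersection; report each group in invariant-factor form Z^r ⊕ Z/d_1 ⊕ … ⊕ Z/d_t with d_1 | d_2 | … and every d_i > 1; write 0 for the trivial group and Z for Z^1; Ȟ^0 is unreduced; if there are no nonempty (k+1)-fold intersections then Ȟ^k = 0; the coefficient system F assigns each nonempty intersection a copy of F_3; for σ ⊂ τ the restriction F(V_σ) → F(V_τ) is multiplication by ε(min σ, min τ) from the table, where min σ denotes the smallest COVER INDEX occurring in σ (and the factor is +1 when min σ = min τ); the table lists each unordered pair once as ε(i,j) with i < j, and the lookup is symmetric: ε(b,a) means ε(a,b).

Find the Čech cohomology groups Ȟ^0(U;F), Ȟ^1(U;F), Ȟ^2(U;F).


intersection data:
  V12={p6} V14={p3} V15={p7,p8} V16={p4} V23={p1} V34={p2} V56={p5}
C dims 6,7; δ0: rk_F3 6
Ȟ^0 = (6 − 6) − 0 = 0, so Ȟ^0 ≅ 0
Ȟ^1 = (7 − 0) − 6 = 1, so Ȟ^1 ≅ Z/3
Ȟ^2 = (0 − 0) − 0 = 0, so Ȟ^2 ≅ 0

Ȟ^0 = 0, Ȟ^1 = Z/3 and Ȟ^2 = 0


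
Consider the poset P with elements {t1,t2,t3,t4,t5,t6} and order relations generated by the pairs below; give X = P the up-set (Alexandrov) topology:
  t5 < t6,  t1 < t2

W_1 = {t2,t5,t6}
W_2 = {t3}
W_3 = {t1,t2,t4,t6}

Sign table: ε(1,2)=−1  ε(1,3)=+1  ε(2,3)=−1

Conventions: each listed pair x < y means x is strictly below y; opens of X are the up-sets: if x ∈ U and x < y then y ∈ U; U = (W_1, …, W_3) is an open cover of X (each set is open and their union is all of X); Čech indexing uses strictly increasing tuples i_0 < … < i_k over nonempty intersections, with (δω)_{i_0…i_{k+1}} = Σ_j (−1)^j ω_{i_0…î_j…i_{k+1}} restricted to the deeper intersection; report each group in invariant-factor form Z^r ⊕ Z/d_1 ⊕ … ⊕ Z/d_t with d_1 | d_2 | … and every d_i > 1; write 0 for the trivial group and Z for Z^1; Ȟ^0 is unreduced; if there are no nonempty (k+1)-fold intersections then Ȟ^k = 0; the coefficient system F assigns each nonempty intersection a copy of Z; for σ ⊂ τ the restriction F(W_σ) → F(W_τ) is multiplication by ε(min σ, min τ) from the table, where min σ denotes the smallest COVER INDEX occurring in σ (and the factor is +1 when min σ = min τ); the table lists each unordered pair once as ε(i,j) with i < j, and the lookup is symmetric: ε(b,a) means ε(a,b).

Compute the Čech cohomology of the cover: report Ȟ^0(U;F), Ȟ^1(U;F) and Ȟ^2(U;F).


nerve simplices:
  W13={t2,t6}
C dims 3,1; δ0: rk 1, SNF 1^1
degree 0: 3−1−0 = 2 → Ȟ^0 ≅ Z^2
degree 1: 1−0−1 = 0 → Ȟ^1 ≅ 0
degree 2: 0−0−0 = 0 → Ȟ^2 ≅ 0

Ȟ^0(U;F) ≅ Z^2, Ȟ^1(U;F) ≅ 0 and Ȟ^2(U;F) ≅ 0


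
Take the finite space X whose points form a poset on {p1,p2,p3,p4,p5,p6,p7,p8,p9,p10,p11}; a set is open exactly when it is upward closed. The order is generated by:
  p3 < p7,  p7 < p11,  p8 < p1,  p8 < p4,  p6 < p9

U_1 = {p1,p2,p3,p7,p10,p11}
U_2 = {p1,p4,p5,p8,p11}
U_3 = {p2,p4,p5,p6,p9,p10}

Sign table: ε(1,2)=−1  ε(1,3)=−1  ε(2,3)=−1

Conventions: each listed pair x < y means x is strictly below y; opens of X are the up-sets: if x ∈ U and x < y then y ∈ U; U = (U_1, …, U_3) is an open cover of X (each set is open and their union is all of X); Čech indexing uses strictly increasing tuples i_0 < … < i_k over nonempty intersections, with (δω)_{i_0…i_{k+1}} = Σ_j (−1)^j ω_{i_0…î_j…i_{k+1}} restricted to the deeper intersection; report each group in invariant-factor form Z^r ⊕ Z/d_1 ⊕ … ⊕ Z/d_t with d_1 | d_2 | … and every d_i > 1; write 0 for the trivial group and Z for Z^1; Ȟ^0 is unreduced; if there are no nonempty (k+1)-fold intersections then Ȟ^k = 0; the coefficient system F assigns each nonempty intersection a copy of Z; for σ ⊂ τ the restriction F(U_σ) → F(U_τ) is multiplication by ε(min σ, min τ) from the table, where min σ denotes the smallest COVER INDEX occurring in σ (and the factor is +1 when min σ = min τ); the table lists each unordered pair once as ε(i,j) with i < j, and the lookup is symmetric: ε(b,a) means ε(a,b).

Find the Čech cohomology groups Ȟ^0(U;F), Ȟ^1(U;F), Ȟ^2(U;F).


nonempty intersections:
  U12={p1,p11} U13={p2,p10} U23={p4,p5}
C dims 3,3; δ0: rk 3, SNF 1^2·2
Ȟ^0: (3−3)−0=0 ⇒ 0
Ȟ^1: (3−0)−3=0 plus torsion [2] ⇒ Z/2
Ȟ^2: (0−0)−0=0 ⇒ 0

Ȟ^0 ≅ 0,  Ȟ^1 ≅ Z/2,  Ȟ^2 ≅ 0


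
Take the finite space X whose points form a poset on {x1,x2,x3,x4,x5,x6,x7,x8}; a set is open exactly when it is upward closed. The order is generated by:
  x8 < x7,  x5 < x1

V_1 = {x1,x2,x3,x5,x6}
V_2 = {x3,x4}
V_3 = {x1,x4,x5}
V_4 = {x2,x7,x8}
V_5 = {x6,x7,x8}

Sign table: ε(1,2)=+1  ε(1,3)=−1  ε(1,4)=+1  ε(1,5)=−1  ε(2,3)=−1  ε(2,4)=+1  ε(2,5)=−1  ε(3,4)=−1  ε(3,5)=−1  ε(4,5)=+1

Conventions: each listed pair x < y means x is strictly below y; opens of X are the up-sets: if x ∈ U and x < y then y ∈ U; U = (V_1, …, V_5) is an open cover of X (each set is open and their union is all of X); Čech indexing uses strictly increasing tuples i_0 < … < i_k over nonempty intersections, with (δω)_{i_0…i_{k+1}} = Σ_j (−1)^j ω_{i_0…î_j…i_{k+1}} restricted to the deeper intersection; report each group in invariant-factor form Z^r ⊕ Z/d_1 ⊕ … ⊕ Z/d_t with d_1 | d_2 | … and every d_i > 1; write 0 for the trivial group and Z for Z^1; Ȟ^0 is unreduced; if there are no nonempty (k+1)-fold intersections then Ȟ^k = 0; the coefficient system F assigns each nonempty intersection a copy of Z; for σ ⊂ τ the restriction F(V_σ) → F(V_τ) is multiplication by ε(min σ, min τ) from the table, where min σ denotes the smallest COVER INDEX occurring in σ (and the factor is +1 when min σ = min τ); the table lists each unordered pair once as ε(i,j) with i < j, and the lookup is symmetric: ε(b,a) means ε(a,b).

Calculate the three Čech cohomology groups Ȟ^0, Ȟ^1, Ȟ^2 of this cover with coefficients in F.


nonempty overlaps:
  V12={x3} V13={x1,x5} V14={x2} V15={x6} V23={x4} V45={x7,x8}
C dims 5,6; δ0: rk 5, SNF 1^4·2
degree 0: 5−5−0 = 0 → Ȟ^0 ≅ 0
degree 1: 6−0−5 = 1 plus torsion [2] → Ȟ^1 ≅ Z ⊕ Z/2
degree 2: 0−0−0 = 0 → Ȟ^2 ≅ 0

Ȟ^0 = 0; Ȟ^1 = Z ⊕ Z/2; Ȟ^2 = 0


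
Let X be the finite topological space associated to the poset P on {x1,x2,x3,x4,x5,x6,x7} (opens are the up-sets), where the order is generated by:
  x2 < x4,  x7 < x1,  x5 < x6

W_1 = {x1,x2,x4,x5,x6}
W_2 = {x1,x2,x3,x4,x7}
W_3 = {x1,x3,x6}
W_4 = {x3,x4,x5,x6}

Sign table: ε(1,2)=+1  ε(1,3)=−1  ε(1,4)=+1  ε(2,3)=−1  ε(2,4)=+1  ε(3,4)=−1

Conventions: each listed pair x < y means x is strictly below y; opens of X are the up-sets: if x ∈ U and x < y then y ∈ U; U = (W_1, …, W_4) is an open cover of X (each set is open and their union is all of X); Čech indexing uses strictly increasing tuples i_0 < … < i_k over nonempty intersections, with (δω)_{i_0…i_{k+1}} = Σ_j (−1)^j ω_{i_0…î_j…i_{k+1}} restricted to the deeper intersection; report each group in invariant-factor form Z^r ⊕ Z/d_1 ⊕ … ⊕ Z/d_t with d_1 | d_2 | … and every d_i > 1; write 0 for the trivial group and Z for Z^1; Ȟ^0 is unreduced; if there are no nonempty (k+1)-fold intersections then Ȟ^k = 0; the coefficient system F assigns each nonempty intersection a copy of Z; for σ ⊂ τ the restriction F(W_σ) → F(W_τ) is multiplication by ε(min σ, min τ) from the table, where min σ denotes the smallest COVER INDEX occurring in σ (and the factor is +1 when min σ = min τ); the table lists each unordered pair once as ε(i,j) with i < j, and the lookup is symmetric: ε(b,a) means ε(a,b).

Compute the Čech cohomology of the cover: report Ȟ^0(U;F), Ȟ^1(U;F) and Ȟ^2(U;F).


Ȟ^0 = Z, Ȟ^1 = 0 and Ȟ^2 = Z

nerve simplices:
  W12={x1,x2,x4} W13={x1,x6} W14={x4,x5,x6} W23={x1,x3} W24={x3,x4} W34={x3,x6}
  W123={x1} W124={x4} W134={x6} W234={x3}
C dims 4,6,4; δ0: rk 3, SNF 1^3; δ1: rk 3, SNF 1^3
degree 0: 4−3−0 = 1 → Ȟ^0 ≅ Z
degree 1: 6−3−3 = 0 → Ȟ^1 ≅ 0
degree 2: 4−0−3 = 1 → Ȟ^2 ≅ Z


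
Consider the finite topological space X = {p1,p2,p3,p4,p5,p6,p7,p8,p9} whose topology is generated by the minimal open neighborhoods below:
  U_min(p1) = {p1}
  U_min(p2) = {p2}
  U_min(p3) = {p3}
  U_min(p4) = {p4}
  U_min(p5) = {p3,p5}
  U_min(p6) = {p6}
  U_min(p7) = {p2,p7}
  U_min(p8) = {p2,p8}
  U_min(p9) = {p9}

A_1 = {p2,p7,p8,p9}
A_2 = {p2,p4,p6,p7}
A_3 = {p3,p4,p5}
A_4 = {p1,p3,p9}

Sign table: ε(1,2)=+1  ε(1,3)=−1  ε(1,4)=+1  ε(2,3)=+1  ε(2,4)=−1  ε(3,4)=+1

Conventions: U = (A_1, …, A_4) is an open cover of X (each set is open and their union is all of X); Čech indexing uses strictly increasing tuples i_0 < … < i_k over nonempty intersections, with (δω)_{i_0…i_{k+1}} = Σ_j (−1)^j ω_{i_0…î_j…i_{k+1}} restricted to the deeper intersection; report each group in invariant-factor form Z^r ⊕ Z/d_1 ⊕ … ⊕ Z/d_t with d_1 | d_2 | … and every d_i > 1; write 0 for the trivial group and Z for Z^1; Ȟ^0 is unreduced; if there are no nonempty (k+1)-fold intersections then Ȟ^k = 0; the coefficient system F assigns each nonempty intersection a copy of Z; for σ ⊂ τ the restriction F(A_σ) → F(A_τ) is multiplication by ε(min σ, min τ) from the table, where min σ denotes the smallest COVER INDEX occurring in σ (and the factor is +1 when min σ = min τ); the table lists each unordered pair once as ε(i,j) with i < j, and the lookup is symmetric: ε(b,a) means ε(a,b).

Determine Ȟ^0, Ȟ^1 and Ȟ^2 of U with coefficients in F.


cover nerve:
  A12={p2,p7} A14={p9} A23={p4} A34={p3}
C dims 4,4; δ0: rk 3, SNF 1^3
Ȟ^0: (4−3)−0=1 ⇒ Z
Ȟ^1: (4−0)−3=1 ⇒ Z
Ȟ^2: (0−0)−0=0 ⇒ 0

Ȟ^0 ≅ Z,  Ȟ^1 ≅ Z,  Ȟ^2 ≅ 0


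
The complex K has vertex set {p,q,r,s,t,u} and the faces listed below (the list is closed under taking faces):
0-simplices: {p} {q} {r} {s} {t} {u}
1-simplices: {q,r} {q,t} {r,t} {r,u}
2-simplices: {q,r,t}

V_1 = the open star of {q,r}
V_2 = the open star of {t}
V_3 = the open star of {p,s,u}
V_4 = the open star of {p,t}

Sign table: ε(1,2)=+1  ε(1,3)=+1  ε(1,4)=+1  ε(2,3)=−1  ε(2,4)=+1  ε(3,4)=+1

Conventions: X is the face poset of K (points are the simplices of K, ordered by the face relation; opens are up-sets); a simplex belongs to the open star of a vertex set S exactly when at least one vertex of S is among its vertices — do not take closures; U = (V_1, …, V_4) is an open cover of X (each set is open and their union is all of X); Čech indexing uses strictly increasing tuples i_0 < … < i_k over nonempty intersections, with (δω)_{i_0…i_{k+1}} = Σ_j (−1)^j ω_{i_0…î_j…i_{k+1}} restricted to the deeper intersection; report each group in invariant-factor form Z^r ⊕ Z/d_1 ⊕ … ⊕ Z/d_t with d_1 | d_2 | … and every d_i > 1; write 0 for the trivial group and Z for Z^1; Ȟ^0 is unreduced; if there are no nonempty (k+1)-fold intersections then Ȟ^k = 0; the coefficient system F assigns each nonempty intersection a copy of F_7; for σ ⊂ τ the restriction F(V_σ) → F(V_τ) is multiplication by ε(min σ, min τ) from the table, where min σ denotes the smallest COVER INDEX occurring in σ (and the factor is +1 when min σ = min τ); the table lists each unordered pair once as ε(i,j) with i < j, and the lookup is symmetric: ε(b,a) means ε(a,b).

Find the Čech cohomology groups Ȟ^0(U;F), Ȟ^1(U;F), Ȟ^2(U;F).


nonempty intersections:
  V1={{q},{r},{q,r},{q,t},{r,t},{r,u},{q,r,t}} V2={{t},{q,t},{r,t},{q,r,t}} V3={{p},{s},{u},{r,u}} V4={{p},{t},{q,t},{r,t},{q,r,t}}
  V12={{q,t},{r,t},{q,r,t}} V13={{r,u}} V14={{q,t},{r,t},{q,r,t}} V24={{t},{q,t},{r,t},{q,r,t}} V34={{p}}
  V124={{q,t},{r,t},{q,r,t}}
C dims 4,5,1; δ0: rk_F7 3; δ1: rk_F7 1
Ȟ^0: (4−3)−0=1 ⇒ Z/7
Ȟ^1: (5−1)−3=1 ⇒ Z/7
Ȟ^2: (1−0)−1=0 ⇒ 0

Ȟ^0 ≅ Z/7,  Ȟ^1 ≅ Z/7,  Ȟ^2 ≅ 0
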